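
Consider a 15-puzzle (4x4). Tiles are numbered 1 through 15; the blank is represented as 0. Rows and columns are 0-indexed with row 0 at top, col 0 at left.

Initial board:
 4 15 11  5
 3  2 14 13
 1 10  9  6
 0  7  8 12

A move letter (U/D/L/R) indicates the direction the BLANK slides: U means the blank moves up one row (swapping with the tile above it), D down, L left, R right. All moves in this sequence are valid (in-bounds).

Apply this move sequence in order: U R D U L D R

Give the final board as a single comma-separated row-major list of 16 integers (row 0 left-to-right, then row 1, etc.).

Answer: 4, 15, 11, 5, 3, 2, 14, 13, 1, 10, 9, 6, 7, 0, 8, 12

Derivation:
After move 1 (U):
 4 15 11  5
 3  2 14 13
 0 10  9  6
 1  7  8 12

After move 2 (R):
 4 15 11  5
 3  2 14 13
10  0  9  6
 1  7  8 12

After move 3 (D):
 4 15 11  5
 3  2 14 13
10  7  9  6
 1  0  8 12

After move 4 (U):
 4 15 11  5
 3  2 14 13
10  0  9  6
 1  7  8 12

After move 5 (L):
 4 15 11  5
 3  2 14 13
 0 10  9  6
 1  7  8 12

After move 6 (D):
 4 15 11  5
 3  2 14 13
 1 10  9  6
 0  7  8 12

After move 7 (R):
 4 15 11  5
 3  2 14 13
 1 10  9  6
 7  0  8 12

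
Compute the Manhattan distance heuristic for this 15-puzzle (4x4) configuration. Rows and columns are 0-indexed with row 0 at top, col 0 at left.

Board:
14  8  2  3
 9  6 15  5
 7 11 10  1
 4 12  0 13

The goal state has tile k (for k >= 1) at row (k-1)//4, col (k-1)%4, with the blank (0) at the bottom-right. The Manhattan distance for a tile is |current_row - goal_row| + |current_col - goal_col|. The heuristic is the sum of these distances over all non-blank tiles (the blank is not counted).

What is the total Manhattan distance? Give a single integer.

Answer: 37

Derivation:
Tile 14: (0,0)->(3,1) = 4
Tile 8: (0,1)->(1,3) = 3
Tile 2: (0,2)->(0,1) = 1
Tile 3: (0,3)->(0,2) = 1
Tile 9: (1,0)->(2,0) = 1
Tile 6: (1,1)->(1,1) = 0
Tile 15: (1,2)->(3,2) = 2
Tile 5: (1,3)->(1,0) = 3
Tile 7: (2,0)->(1,2) = 3
Tile 11: (2,1)->(2,2) = 1
Tile 10: (2,2)->(2,1) = 1
Tile 1: (2,3)->(0,0) = 5
Tile 4: (3,0)->(0,3) = 6
Tile 12: (3,1)->(2,3) = 3
Tile 13: (3,3)->(3,0) = 3
Sum: 4 + 3 + 1 + 1 + 1 + 0 + 2 + 3 + 3 + 1 + 1 + 5 + 6 + 3 + 3 = 37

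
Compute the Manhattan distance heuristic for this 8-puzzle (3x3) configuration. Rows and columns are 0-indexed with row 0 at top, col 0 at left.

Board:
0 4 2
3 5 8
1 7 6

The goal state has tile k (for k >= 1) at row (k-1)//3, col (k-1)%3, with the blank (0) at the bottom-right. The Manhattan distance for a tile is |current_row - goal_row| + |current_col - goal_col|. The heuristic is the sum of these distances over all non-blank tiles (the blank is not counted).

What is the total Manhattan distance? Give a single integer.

Answer: 12

Derivation:
Tile 4: at (0,1), goal (1,0), distance |0-1|+|1-0| = 2
Tile 2: at (0,2), goal (0,1), distance |0-0|+|2-1| = 1
Tile 3: at (1,0), goal (0,2), distance |1-0|+|0-2| = 3
Tile 5: at (1,1), goal (1,1), distance |1-1|+|1-1| = 0
Tile 8: at (1,2), goal (2,1), distance |1-2|+|2-1| = 2
Tile 1: at (2,0), goal (0,0), distance |2-0|+|0-0| = 2
Tile 7: at (2,1), goal (2,0), distance |2-2|+|1-0| = 1
Tile 6: at (2,2), goal (1,2), distance |2-1|+|2-2| = 1
Sum: 2 + 1 + 3 + 0 + 2 + 2 + 1 + 1 = 12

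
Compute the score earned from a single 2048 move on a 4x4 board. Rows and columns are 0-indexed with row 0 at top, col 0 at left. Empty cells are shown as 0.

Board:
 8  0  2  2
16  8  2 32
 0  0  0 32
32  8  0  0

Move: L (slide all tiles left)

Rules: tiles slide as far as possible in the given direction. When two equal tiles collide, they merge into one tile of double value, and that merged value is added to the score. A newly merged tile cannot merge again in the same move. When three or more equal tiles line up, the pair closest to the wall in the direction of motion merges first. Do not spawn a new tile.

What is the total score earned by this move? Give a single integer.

Answer: 4

Derivation:
Slide left:
row 0: [8, 0, 2, 2] -> [8, 4, 0, 0]  score +4 (running 4)
row 1: [16, 8, 2, 32] -> [16, 8, 2, 32]  score +0 (running 4)
row 2: [0, 0, 0, 32] -> [32, 0, 0, 0]  score +0 (running 4)
row 3: [32, 8, 0, 0] -> [32, 8, 0, 0]  score +0 (running 4)
Board after move:
 8  4  0  0
16  8  2 32
32  0  0  0
32  8  0  0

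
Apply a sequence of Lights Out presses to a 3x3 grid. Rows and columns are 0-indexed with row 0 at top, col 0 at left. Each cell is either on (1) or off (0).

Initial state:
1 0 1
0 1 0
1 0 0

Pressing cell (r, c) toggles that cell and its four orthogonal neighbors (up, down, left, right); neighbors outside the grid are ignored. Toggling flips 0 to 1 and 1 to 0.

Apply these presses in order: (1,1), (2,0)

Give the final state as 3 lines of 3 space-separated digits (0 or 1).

Answer: 1 1 1
0 0 1
0 0 0

Derivation:
After press 1 at (1,1):
1 1 1
1 0 1
1 1 0

After press 2 at (2,0):
1 1 1
0 0 1
0 0 0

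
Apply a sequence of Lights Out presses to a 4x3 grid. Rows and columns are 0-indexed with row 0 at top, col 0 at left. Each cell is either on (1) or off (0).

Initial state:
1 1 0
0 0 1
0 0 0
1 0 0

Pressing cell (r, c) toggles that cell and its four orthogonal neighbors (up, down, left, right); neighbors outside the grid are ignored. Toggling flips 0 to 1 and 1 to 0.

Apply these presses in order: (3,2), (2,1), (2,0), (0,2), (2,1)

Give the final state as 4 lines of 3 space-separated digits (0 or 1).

After press 1 at (3,2):
1 1 0
0 0 1
0 0 1
1 1 1

After press 2 at (2,1):
1 1 0
0 1 1
1 1 0
1 0 1

After press 3 at (2,0):
1 1 0
1 1 1
0 0 0
0 0 1

After press 4 at (0,2):
1 0 1
1 1 0
0 0 0
0 0 1

After press 5 at (2,1):
1 0 1
1 0 0
1 1 1
0 1 1

Answer: 1 0 1
1 0 0
1 1 1
0 1 1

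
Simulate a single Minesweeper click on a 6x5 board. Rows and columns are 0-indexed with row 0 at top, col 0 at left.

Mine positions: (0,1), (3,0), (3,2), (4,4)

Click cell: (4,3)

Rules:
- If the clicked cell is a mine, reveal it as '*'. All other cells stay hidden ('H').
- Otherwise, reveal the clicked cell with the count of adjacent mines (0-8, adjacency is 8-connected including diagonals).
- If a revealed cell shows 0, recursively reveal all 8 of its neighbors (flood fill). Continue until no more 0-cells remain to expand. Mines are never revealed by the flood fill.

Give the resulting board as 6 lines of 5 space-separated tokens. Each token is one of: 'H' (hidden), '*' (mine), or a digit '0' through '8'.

H H H H H
H H H H H
H H H H H
H H H H H
H H H 2 H
H H H H H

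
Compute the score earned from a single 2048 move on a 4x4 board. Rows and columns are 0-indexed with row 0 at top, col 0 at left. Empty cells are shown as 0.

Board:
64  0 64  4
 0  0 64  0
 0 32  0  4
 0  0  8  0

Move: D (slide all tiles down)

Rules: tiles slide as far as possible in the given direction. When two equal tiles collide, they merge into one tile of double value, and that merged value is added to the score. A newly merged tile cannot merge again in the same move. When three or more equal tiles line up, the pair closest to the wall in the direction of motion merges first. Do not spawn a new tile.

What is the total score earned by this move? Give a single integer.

Answer: 136

Derivation:
Slide down:
col 0: [64, 0, 0, 0] -> [0, 0, 0, 64]  score +0 (running 0)
col 1: [0, 0, 32, 0] -> [0, 0, 0, 32]  score +0 (running 0)
col 2: [64, 64, 0, 8] -> [0, 0, 128, 8]  score +128 (running 128)
col 3: [4, 0, 4, 0] -> [0, 0, 0, 8]  score +8 (running 136)
Board after move:
  0   0   0   0
  0   0   0   0
  0   0 128   0
 64  32   8   8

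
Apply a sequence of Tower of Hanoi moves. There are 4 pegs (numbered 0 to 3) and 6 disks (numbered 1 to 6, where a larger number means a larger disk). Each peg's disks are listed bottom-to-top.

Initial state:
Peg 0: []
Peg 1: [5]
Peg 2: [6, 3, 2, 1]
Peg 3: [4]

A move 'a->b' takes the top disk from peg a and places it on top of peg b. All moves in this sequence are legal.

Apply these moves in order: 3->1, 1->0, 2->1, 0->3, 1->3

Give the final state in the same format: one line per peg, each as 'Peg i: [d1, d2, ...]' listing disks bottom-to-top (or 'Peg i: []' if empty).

After move 1 (3->1):
Peg 0: []
Peg 1: [5, 4]
Peg 2: [6, 3, 2, 1]
Peg 3: []

After move 2 (1->0):
Peg 0: [4]
Peg 1: [5]
Peg 2: [6, 3, 2, 1]
Peg 3: []

After move 3 (2->1):
Peg 0: [4]
Peg 1: [5, 1]
Peg 2: [6, 3, 2]
Peg 3: []

After move 4 (0->3):
Peg 0: []
Peg 1: [5, 1]
Peg 2: [6, 3, 2]
Peg 3: [4]

After move 5 (1->3):
Peg 0: []
Peg 1: [5]
Peg 2: [6, 3, 2]
Peg 3: [4, 1]

Answer: Peg 0: []
Peg 1: [5]
Peg 2: [6, 3, 2]
Peg 3: [4, 1]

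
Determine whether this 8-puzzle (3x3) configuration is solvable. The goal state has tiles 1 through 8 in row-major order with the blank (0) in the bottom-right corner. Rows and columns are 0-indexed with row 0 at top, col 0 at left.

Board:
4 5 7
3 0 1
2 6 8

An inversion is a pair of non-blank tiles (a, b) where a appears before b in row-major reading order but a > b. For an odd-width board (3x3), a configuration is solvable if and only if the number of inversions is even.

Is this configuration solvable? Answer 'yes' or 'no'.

Answer: yes

Derivation:
Inversions (pairs i<j in row-major order where tile[i] > tile[j] > 0): 12
12 is even, so the puzzle is solvable.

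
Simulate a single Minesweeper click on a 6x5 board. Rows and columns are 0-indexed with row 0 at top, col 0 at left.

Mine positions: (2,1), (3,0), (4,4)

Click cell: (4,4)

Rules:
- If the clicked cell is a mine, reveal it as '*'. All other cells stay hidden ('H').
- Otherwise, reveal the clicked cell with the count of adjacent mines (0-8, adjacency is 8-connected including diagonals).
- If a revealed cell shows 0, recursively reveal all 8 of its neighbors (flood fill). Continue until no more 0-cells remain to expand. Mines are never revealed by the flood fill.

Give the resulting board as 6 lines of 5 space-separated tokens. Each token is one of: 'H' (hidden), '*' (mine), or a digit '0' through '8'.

H H H H H
H H H H H
H H H H H
H H H H H
H H H H *
H H H H H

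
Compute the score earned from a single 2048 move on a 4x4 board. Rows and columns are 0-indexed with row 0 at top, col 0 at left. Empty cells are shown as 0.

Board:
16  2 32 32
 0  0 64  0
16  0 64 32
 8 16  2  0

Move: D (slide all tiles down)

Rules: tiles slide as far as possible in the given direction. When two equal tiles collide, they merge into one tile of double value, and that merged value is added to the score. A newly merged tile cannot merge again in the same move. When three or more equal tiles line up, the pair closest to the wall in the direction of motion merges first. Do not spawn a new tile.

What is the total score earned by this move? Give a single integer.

Slide down:
col 0: [16, 0, 16, 8] -> [0, 0, 32, 8]  score +32 (running 32)
col 1: [2, 0, 0, 16] -> [0, 0, 2, 16]  score +0 (running 32)
col 2: [32, 64, 64, 2] -> [0, 32, 128, 2]  score +128 (running 160)
col 3: [32, 0, 32, 0] -> [0, 0, 0, 64]  score +64 (running 224)
Board after move:
  0   0   0   0
  0   0  32   0
 32   2 128   0
  8  16   2  64

Answer: 224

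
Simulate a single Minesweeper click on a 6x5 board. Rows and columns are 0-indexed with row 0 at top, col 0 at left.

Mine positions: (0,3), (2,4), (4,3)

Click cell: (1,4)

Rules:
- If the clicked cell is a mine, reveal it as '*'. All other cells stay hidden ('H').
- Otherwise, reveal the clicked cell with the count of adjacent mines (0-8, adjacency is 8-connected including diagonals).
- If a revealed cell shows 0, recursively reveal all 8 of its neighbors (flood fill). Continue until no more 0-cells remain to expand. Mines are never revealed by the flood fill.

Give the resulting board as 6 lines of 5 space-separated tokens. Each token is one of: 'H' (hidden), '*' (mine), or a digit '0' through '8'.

H H H H H
H H H H 2
H H H H H
H H H H H
H H H H H
H H H H H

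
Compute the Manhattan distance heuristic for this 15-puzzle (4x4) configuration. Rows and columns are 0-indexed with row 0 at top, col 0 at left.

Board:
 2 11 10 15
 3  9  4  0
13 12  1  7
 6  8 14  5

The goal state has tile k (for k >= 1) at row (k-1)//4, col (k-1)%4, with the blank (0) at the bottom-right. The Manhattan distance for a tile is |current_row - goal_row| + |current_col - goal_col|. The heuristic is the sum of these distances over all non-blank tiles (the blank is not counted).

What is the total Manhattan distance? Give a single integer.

Tile 2: at (0,0), goal (0,1), distance |0-0|+|0-1| = 1
Tile 11: at (0,1), goal (2,2), distance |0-2|+|1-2| = 3
Tile 10: at (0,2), goal (2,1), distance |0-2|+|2-1| = 3
Tile 15: at (0,3), goal (3,2), distance |0-3|+|3-2| = 4
Tile 3: at (1,0), goal (0,2), distance |1-0|+|0-2| = 3
Tile 9: at (1,1), goal (2,0), distance |1-2|+|1-0| = 2
Tile 4: at (1,2), goal (0,3), distance |1-0|+|2-3| = 2
Tile 13: at (2,0), goal (3,0), distance |2-3|+|0-0| = 1
Tile 12: at (2,1), goal (2,3), distance |2-2|+|1-3| = 2
Tile 1: at (2,2), goal (0,0), distance |2-0|+|2-0| = 4
Tile 7: at (2,3), goal (1,2), distance |2-1|+|3-2| = 2
Tile 6: at (3,0), goal (1,1), distance |3-1|+|0-1| = 3
Tile 8: at (3,1), goal (1,3), distance |3-1|+|1-3| = 4
Tile 14: at (3,2), goal (3,1), distance |3-3|+|2-1| = 1
Tile 5: at (3,3), goal (1,0), distance |3-1|+|3-0| = 5
Sum: 1 + 3 + 3 + 4 + 3 + 2 + 2 + 1 + 2 + 4 + 2 + 3 + 4 + 1 + 5 = 40

Answer: 40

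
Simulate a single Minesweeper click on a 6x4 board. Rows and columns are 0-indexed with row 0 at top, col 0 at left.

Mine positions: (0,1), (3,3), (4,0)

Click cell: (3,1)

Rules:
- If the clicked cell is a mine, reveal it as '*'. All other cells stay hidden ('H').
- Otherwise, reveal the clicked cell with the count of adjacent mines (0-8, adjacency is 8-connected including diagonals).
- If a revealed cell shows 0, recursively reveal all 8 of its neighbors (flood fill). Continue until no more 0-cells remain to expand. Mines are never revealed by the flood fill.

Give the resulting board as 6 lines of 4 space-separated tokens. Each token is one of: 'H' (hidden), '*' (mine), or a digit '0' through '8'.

H H H H
H H H H
H H H H
H 1 H H
H H H H
H H H H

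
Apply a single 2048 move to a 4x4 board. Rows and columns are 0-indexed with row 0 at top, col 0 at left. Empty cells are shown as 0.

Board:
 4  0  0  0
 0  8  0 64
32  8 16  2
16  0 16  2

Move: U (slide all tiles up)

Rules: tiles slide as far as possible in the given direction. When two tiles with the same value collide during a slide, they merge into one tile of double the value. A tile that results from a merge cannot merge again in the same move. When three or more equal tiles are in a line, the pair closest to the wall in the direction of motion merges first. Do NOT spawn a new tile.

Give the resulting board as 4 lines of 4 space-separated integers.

Slide up:
col 0: [4, 0, 32, 16] -> [4, 32, 16, 0]
col 1: [0, 8, 8, 0] -> [16, 0, 0, 0]
col 2: [0, 0, 16, 16] -> [32, 0, 0, 0]
col 3: [0, 64, 2, 2] -> [64, 4, 0, 0]

Answer:  4 16 32 64
32  0  0  4
16  0  0  0
 0  0  0  0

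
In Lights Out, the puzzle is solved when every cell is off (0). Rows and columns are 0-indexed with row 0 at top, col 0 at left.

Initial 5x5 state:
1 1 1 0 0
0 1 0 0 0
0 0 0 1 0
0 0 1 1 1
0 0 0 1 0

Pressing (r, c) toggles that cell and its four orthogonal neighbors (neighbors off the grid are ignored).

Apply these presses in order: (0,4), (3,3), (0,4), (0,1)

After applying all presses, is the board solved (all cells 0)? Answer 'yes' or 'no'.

Answer: yes

Derivation:
After press 1 at (0,4):
1 1 1 1 1
0 1 0 0 1
0 0 0 1 0
0 0 1 1 1
0 0 0 1 0

After press 2 at (3,3):
1 1 1 1 1
0 1 0 0 1
0 0 0 0 0
0 0 0 0 0
0 0 0 0 0

After press 3 at (0,4):
1 1 1 0 0
0 1 0 0 0
0 0 0 0 0
0 0 0 0 0
0 0 0 0 0

After press 4 at (0,1):
0 0 0 0 0
0 0 0 0 0
0 0 0 0 0
0 0 0 0 0
0 0 0 0 0

Lights still on: 0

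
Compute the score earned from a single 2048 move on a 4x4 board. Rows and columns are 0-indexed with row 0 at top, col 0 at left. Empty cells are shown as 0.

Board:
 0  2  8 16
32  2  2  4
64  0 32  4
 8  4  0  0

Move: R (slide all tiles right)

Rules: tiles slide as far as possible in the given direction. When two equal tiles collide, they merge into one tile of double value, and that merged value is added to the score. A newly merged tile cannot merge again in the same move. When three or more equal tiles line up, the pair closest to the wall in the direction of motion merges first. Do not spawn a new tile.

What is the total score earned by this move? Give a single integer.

Answer: 4

Derivation:
Slide right:
row 0: [0, 2, 8, 16] -> [0, 2, 8, 16]  score +0 (running 0)
row 1: [32, 2, 2, 4] -> [0, 32, 4, 4]  score +4 (running 4)
row 2: [64, 0, 32, 4] -> [0, 64, 32, 4]  score +0 (running 4)
row 3: [8, 4, 0, 0] -> [0, 0, 8, 4]  score +0 (running 4)
Board after move:
 0  2  8 16
 0 32  4  4
 0 64 32  4
 0  0  8  4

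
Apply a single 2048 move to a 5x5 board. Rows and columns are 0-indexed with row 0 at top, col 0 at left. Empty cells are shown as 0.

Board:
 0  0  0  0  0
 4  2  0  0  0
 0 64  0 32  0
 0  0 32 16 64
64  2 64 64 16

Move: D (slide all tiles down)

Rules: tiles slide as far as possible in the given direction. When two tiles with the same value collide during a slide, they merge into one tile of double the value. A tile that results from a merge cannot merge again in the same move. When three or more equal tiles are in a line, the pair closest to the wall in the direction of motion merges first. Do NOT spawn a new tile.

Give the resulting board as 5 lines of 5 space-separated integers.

Answer:  0  0  0  0  0
 0  0  0  0  0
 0  2  0 32  0
 4 64 32 16 64
64  2 64 64 16

Derivation:
Slide down:
col 0: [0, 4, 0, 0, 64] -> [0, 0, 0, 4, 64]
col 1: [0, 2, 64, 0, 2] -> [0, 0, 2, 64, 2]
col 2: [0, 0, 0, 32, 64] -> [0, 0, 0, 32, 64]
col 3: [0, 0, 32, 16, 64] -> [0, 0, 32, 16, 64]
col 4: [0, 0, 0, 64, 16] -> [0, 0, 0, 64, 16]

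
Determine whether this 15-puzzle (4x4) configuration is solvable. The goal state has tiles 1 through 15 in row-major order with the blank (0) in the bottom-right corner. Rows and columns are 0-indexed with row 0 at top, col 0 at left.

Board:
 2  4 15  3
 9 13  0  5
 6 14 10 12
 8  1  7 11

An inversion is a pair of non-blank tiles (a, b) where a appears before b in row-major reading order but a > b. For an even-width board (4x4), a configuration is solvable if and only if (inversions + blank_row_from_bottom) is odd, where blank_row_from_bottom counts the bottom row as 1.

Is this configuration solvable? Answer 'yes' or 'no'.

Answer: yes

Derivation:
Inversions: 46
Blank is in row 1 (0-indexed from top), which is row 3 counting from the bottom (bottom = 1).
46 + 3 = 49, which is odd, so the puzzle is solvable.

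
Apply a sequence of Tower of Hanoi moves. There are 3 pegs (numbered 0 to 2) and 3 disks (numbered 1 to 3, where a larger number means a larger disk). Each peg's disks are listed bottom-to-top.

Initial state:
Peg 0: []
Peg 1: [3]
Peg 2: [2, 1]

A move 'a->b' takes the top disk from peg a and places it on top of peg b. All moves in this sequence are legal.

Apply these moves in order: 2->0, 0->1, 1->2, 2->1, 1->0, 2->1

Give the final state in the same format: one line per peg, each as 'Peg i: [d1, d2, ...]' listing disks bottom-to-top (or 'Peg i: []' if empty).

After move 1 (2->0):
Peg 0: [1]
Peg 1: [3]
Peg 2: [2]

After move 2 (0->1):
Peg 0: []
Peg 1: [3, 1]
Peg 2: [2]

After move 3 (1->2):
Peg 0: []
Peg 1: [3]
Peg 2: [2, 1]

After move 4 (2->1):
Peg 0: []
Peg 1: [3, 1]
Peg 2: [2]

After move 5 (1->0):
Peg 0: [1]
Peg 1: [3]
Peg 2: [2]

After move 6 (2->1):
Peg 0: [1]
Peg 1: [3, 2]
Peg 2: []

Answer: Peg 0: [1]
Peg 1: [3, 2]
Peg 2: []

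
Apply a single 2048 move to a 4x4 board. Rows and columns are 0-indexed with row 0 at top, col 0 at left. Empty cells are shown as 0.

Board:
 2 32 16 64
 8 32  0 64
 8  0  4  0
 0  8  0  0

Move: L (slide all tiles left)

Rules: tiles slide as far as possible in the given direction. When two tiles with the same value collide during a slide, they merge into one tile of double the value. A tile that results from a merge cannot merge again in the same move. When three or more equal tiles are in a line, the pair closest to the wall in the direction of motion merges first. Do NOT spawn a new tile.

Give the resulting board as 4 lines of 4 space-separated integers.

Answer:  2 32 16 64
 8 32 64  0
 8  4  0  0
 8  0  0  0

Derivation:
Slide left:
row 0: [2, 32, 16, 64] -> [2, 32, 16, 64]
row 1: [8, 32, 0, 64] -> [8, 32, 64, 0]
row 2: [8, 0, 4, 0] -> [8, 4, 0, 0]
row 3: [0, 8, 0, 0] -> [8, 0, 0, 0]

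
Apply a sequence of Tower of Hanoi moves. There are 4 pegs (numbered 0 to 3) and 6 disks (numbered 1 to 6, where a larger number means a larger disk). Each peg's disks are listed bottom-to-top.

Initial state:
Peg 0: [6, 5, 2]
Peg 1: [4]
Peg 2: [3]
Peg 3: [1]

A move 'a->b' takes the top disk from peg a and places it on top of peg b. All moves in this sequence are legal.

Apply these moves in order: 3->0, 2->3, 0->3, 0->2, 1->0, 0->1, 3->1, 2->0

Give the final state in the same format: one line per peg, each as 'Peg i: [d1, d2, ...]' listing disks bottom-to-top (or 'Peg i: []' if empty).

After move 1 (3->0):
Peg 0: [6, 5, 2, 1]
Peg 1: [4]
Peg 2: [3]
Peg 3: []

After move 2 (2->3):
Peg 0: [6, 5, 2, 1]
Peg 1: [4]
Peg 2: []
Peg 3: [3]

After move 3 (0->3):
Peg 0: [6, 5, 2]
Peg 1: [4]
Peg 2: []
Peg 3: [3, 1]

After move 4 (0->2):
Peg 0: [6, 5]
Peg 1: [4]
Peg 2: [2]
Peg 3: [3, 1]

After move 5 (1->0):
Peg 0: [6, 5, 4]
Peg 1: []
Peg 2: [2]
Peg 3: [3, 1]

After move 6 (0->1):
Peg 0: [6, 5]
Peg 1: [4]
Peg 2: [2]
Peg 3: [3, 1]

After move 7 (3->1):
Peg 0: [6, 5]
Peg 1: [4, 1]
Peg 2: [2]
Peg 3: [3]

After move 8 (2->0):
Peg 0: [6, 5, 2]
Peg 1: [4, 1]
Peg 2: []
Peg 3: [3]

Answer: Peg 0: [6, 5, 2]
Peg 1: [4, 1]
Peg 2: []
Peg 3: [3]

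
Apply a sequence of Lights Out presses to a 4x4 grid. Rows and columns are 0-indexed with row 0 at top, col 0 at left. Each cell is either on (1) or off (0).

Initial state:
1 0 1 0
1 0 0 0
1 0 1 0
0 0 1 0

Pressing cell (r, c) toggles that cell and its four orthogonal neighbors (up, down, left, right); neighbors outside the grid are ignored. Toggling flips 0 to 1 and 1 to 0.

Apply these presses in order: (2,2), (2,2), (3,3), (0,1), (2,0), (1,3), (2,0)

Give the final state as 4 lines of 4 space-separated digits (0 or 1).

After press 1 at (2,2):
1 0 1 0
1 0 1 0
1 1 0 1
0 0 0 0

After press 2 at (2,2):
1 0 1 0
1 0 0 0
1 0 1 0
0 0 1 0

After press 3 at (3,3):
1 0 1 0
1 0 0 0
1 0 1 1
0 0 0 1

After press 4 at (0,1):
0 1 0 0
1 1 0 0
1 0 1 1
0 0 0 1

After press 5 at (2,0):
0 1 0 0
0 1 0 0
0 1 1 1
1 0 0 1

After press 6 at (1,3):
0 1 0 1
0 1 1 1
0 1 1 0
1 0 0 1

After press 7 at (2,0):
0 1 0 1
1 1 1 1
1 0 1 0
0 0 0 1

Answer: 0 1 0 1
1 1 1 1
1 0 1 0
0 0 0 1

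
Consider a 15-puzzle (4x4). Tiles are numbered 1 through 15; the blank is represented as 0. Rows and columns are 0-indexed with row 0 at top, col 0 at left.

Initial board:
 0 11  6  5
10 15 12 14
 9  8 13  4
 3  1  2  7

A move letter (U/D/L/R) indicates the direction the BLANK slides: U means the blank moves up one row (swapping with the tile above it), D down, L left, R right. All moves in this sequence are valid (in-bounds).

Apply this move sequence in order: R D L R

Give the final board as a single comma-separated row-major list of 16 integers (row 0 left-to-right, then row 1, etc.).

After move 1 (R):
11  0  6  5
10 15 12 14
 9  8 13  4
 3  1  2  7

After move 2 (D):
11 15  6  5
10  0 12 14
 9  8 13  4
 3  1  2  7

After move 3 (L):
11 15  6  5
 0 10 12 14
 9  8 13  4
 3  1  2  7

After move 4 (R):
11 15  6  5
10  0 12 14
 9  8 13  4
 3  1  2  7

Answer: 11, 15, 6, 5, 10, 0, 12, 14, 9, 8, 13, 4, 3, 1, 2, 7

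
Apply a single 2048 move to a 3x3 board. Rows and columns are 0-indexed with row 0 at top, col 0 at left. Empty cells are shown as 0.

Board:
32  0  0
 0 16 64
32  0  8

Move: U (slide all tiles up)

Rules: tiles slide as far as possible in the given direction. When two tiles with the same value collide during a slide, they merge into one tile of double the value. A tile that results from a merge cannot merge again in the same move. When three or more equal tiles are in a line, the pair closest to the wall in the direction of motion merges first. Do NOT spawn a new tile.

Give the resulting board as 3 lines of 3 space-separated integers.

Answer: 64 16 64
 0  0  8
 0  0  0

Derivation:
Slide up:
col 0: [32, 0, 32] -> [64, 0, 0]
col 1: [0, 16, 0] -> [16, 0, 0]
col 2: [0, 64, 8] -> [64, 8, 0]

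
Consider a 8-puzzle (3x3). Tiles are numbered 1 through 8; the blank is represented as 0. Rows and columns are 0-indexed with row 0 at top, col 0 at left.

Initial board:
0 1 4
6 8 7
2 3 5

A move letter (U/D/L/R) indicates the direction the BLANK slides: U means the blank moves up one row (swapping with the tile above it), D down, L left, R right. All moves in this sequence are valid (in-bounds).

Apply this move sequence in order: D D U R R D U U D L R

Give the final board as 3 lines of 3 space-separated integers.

Answer: 6 1 4
8 7 0
2 3 5

Derivation:
After move 1 (D):
6 1 4
0 8 7
2 3 5

After move 2 (D):
6 1 4
2 8 7
0 3 5

After move 3 (U):
6 1 4
0 8 7
2 3 5

After move 4 (R):
6 1 4
8 0 7
2 3 5

After move 5 (R):
6 1 4
8 7 0
2 3 5

After move 6 (D):
6 1 4
8 7 5
2 3 0

After move 7 (U):
6 1 4
8 7 0
2 3 5

After move 8 (U):
6 1 0
8 7 4
2 3 5

After move 9 (D):
6 1 4
8 7 0
2 3 5

After move 10 (L):
6 1 4
8 0 7
2 3 5

After move 11 (R):
6 1 4
8 7 0
2 3 5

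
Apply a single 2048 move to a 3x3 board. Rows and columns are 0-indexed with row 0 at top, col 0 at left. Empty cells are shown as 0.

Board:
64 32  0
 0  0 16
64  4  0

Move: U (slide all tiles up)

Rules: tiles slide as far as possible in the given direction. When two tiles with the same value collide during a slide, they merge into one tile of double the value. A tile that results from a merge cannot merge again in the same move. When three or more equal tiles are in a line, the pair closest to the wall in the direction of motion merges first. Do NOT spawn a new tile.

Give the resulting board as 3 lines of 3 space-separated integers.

Answer: 128  32  16
  0   4   0
  0   0   0

Derivation:
Slide up:
col 0: [64, 0, 64] -> [128, 0, 0]
col 1: [32, 0, 4] -> [32, 4, 0]
col 2: [0, 16, 0] -> [16, 0, 0]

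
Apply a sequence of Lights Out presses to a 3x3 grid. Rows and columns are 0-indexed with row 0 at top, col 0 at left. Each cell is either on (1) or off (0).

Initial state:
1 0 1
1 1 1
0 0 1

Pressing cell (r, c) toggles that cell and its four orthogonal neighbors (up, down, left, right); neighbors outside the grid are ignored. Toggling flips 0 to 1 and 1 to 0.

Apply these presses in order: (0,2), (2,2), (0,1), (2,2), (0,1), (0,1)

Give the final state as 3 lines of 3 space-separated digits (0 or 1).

Answer: 0 0 1
1 0 0
0 0 1

Derivation:
After press 1 at (0,2):
1 1 0
1 1 0
0 0 1

After press 2 at (2,2):
1 1 0
1 1 1
0 1 0

After press 3 at (0,1):
0 0 1
1 0 1
0 1 0

After press 4 at (2,2):
0 0 1
1 0 0
0 0 1

After press 5 at (0,1):
1 1 0
1 1 0
0 0 1

After press 6 at (0,1):
0 0 1
1 0 0
0 0 1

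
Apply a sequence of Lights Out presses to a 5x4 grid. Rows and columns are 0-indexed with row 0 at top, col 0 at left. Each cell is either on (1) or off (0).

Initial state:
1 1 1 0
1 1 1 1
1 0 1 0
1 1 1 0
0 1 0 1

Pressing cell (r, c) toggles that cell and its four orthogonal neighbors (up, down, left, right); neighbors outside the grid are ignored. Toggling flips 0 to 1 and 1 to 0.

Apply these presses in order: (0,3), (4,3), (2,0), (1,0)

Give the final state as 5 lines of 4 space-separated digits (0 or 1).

After press 1 at (0,3):
1 1 0 1
1 1 1 0
1 0 1 0
1 1 1 0
0 1 0 1

After press 2 at (4,3):
1 1 0 1
1 1 1 0
1 0 1 0
1 1 1 1
0 1 1 0

After press 3 at (2,0):
1 1 0 1
0 1 1 0
0 1 1 0
0 1 1 1
0 1 1 0

After press 4 at (1,0):
0 1 0 1
1 0 1 0
1 1 1 0
0 1 1 1
0 1 1 0

Answer: 0 1 0 1
1 0 1 0
1 1 1 0
0 1 1 1
0 1 1 0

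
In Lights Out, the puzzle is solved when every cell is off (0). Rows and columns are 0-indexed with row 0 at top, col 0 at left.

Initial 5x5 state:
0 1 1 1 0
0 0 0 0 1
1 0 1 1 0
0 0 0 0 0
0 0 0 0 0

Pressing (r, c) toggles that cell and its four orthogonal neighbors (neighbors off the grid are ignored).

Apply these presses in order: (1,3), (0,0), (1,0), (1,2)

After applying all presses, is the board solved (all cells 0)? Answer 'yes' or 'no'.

Answer: yes

Derivation:
After press 1 at (1,3):
0 1 1 0 0
0 0 1 1 0
1 0 1 0 0
0 0 0 0 0
0 0 0 0 0

After press 2 at (0,0):
1 0 1 0 0
1 0 1 1 0
1 0 1 0 0
0 0 0 0 0
0 0 0 0 0

After press 3 at (1,0):
0 0 1 0 0
0 1 1 1 0
0 0 1 0 0
0 0 0 0 0
0 0 0 0 0

After press 4 at (1,2):
0 0 0 0 0
0 0 0 0 0
0 0 0 0 0
0 0 0 0 0
0 0 0 0 0

Lights still on: 0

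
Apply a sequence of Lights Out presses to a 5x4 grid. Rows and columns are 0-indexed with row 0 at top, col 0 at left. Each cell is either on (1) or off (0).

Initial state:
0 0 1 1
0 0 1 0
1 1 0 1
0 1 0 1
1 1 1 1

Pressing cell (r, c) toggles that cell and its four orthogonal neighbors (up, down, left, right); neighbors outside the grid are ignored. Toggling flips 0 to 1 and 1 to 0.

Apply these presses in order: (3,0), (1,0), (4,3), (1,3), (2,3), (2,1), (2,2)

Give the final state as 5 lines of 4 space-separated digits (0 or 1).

After press 1 at (3,0):
0 0 1 1
0 0 1 0
0 1 0 1
1 0 0 1
0 1 1 1

After press 2 at (1,0):
1 0 1 1
1 1 1 0
1 1 0 1
1 0 0 1
0 1 1 1

After press 3 at (4,3):
1 0 1 1
1 1 1 0
1 1 0 1
1 0 0 0
0 1 0 0

After press 4 at (1,3):
1 0 1 0
1 1 0 1
1 1 0 0
1 0 0 0
0 1 0 0

After press 5 at (2,3):
1 0 1 0
1 1 0 0
1 1 1 1
1 0 0 1
0 1 0 0

After press 6 at (2,1):
1 0 1 0
1 0 0 0
0 0 0 1
1 1 0 1
0 1 0 0

After press 7 at (2,2):
1 0 1 0
1 0 1 0
0 1 1 0
1 1 1 1
0 1 0 0

Answer: 1 0 1 0
1 0 1 0
0 1 1 0
1 1 1 1
0 1 0 0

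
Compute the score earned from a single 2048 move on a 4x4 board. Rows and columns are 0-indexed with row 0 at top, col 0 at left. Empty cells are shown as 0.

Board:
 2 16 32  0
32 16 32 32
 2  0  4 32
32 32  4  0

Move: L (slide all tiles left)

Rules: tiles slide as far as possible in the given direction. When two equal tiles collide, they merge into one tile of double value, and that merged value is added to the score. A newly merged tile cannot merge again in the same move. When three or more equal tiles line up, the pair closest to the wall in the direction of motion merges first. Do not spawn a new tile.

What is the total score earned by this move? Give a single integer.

Answer: 128

Derivation:
Slide left:
row 0: [2, 16, 32, 0] -> [2, 16, 32, 0]  score +0 (running 0)
row 1: [32, 16, 32, 32] -> [32, 16, 64, 0]  score +64 (running 64)
row 2: [2, 0, 4, 32] -> [2, 4, 32, 0]  score +0 (running 64)
row 3: [32, 32, 4, 0] -> [64, 4, 0, 0]  score +64 (running 128)
Board after move:
 2 16 32  0
32 16 64  0
 2  4 32  0
64  4  0  0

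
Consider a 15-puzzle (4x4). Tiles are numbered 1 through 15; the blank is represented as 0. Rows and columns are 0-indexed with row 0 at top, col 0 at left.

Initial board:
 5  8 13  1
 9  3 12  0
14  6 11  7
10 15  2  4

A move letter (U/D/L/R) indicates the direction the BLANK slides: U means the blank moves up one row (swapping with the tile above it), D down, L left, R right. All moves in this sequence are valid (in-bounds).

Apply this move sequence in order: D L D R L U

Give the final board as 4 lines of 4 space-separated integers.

Answer:  5  8 13  1
 9  3 12  7
14  6  0 11
10 15  2  4

Derivation:
After move 1 (D):
 5  8 13  1
 9  3 12  7
14  6 11  0
10 15  2  4

After move 2 (L):
 5  8 13  1
 9  3 12  7
14  6  0 11
10 15  2  4

After move 3 (D):
 5  8 13  1
 9  3 12  7
14  6  2 11
10 15  0  4

After move 4 (R):
 5  8 13  1
 9  3 12  7
14  6  2 11
10 15  4  0

After move 5 (L):
 5  8 13  1
 9  3 12  7
14  6  2 11
10 15  0  4

After move 6 (U):
 5  8 13  1
 9  3 12  7
14  6  0 11
10 15  2  4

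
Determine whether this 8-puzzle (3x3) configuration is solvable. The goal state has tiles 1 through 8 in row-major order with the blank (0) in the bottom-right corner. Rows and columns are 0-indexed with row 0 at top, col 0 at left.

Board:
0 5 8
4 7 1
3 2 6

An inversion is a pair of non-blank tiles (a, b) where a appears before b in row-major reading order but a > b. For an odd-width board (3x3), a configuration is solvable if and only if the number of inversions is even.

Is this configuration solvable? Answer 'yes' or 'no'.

Inversions (pairs i<j in row-major order where tile[i] > tile[j] > 0): 18
18 is even, so the puzzle is solvable.

Answer: yes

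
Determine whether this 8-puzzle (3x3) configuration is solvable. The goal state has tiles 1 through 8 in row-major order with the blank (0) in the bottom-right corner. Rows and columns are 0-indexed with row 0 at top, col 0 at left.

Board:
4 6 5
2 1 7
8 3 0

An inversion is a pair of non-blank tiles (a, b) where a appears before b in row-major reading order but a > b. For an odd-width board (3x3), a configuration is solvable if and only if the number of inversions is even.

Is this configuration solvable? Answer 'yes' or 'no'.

Inversions (pairs i<j in row-major order where tile[i] > tile[j] > 0): 13
13 is odd, so the puzzle is not solvable.

Answer: no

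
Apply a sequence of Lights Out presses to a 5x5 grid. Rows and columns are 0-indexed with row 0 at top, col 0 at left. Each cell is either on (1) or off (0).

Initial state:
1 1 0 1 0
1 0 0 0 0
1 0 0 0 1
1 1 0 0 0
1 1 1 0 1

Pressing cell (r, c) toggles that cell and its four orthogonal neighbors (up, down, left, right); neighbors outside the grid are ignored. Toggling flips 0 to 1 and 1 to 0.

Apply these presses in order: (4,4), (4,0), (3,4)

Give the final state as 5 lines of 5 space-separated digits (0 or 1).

Answer: 1 1 0 1 0
1 0 0 0 0
1 0 0 0 0
0 1 0 1 0
0 0 1 1 1

Derivation:
After press 1 at (4,4):
1 1 0 1 0
1 0 0 0 0
1 0 0 0 1
1 1 0 0 1
1 1 1 1 0

After press 2 at (4,0):
1 1 0 1 0
1 0 0 0 0
1 0 0 0 1
0 1 0 0 1
0 0 1 1 0

After press 3 at (3,4):
1 1 0 1 0
1 0 0 0 0
1 0 0 0 0
0 1 0 1 0
0 0 1 1 1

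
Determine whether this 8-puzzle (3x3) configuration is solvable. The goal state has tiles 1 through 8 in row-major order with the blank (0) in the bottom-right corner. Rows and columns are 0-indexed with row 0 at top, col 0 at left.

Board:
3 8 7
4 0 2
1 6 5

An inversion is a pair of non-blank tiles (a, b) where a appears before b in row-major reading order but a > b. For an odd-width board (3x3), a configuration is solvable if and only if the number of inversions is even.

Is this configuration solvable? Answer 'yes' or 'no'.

Inversions (pairs i<j in row-major order where tile[i] > tile[j] > 0): 17
17 is odd, so the puzzle is not solvable.

Answer: no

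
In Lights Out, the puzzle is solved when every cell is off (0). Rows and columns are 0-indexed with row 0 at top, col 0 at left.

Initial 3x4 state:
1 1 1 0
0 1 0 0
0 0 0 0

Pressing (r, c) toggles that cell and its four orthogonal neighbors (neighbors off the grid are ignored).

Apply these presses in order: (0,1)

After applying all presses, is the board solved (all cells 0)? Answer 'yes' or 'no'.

After press 1 at (0,1):
0 0 0 0
0 0 0 0
0 0 0 0

Lights still on: 0

Answer: yes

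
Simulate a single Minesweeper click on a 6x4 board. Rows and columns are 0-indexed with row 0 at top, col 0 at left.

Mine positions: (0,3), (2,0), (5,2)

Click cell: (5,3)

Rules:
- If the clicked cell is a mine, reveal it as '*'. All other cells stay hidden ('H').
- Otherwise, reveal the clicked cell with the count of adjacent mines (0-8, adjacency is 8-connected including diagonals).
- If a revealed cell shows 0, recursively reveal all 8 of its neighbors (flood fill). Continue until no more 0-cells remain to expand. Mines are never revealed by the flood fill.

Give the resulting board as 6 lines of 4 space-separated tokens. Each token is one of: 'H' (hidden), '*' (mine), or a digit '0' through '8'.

H H H H
H H H H
H H H H
H H H H
H H H H
H H H 1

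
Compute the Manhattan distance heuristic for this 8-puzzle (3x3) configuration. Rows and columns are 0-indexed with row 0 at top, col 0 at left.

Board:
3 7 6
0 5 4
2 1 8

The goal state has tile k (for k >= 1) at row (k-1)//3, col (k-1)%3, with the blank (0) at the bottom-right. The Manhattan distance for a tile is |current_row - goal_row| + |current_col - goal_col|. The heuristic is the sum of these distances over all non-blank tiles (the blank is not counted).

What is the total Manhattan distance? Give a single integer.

Tile 3: (0,0)->(0,2) = 2
Tile 7: (0,1)->(2,0) = 3
Tile 6: (0,2)->(1,2) = 1
Tile 5: (1,1)->(1,1) = 0
Tile 4: (1,2)->(1,0) = 2
Tile 2: (2,0)->(0,1) = 3
Tile 1: (2,1)->(0,0) = 3
Tile 8: (2,2)->(2,1) = 1
Sum: 2 + 3 + 1 + 0 + 2 + 3 + 3 + 1 = 15

Answer: 15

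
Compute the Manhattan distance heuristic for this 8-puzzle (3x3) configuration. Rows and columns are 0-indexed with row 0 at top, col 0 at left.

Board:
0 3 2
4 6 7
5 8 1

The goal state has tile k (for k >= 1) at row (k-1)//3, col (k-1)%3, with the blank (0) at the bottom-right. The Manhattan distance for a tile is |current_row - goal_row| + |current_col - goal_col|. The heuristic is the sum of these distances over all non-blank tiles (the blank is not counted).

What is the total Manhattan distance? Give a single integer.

Tile 3: at (0,1), goal (0,2), distance |0-0|+|1-2| = 1
Tile 2: at (0,2), goal (0,1), distance |0-0|+|2-1| = 1
Tile 4: at (1,0), goal (1,0), distance |1-1|+|0-0| = 0
Tile 6: at (1,1), goal (1,2), distance |1-1|+|1-2| = 1
Tile 7: at (1,2), goal (2,0), distance |1-2|+|2-0| = 3
Tile 5: at (2,0), goal (1,1), distance |2-1|+|0-1| = 2
Tile 8: at (2,1), goal (2,1), distance |2-2|+|1-1| = 0
Tile 1: at (2,2), goal (0,0), distance |2-0|+|2-0| = 4
Sum: 1 + 1 + 0 + 1 + 3 + 2 + 0 + 4 = 12

Answer: 12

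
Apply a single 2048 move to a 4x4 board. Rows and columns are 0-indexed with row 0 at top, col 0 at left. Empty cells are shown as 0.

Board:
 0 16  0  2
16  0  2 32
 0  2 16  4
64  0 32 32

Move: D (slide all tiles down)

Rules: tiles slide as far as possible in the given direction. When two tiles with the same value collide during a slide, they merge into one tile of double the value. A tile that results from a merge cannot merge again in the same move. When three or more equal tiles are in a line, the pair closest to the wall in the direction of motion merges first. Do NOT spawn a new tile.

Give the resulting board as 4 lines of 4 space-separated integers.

Answer:  0  0  0  2
 0  0  2 32
16 16 16  4
64  2 32 32

Derivation:
Slide down:
col 0: [0, 16, 0, 64] -> [0, 0, 16, 64]
col 1: [16, 0, 2, 0] -> [0, 0, 16, 2]
col 2: [0, 2, 16, 32] -> [0, 2, 16, 32]
col 3: [2, 32, 4, 32] -> [2, 32, 4, 32]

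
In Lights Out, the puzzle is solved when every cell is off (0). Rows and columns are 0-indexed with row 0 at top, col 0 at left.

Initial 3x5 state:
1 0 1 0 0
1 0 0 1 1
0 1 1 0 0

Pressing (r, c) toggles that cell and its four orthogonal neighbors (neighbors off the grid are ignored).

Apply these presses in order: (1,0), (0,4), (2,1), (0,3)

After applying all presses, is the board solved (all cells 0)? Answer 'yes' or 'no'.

After press 1 at (1,0):
0 0 1 0 0
0 1 0 1 1
1 1 1 0 0

After press 2 at (0,4):
0 0 1 1 1
0 1 0 1 0
1 1 1 0 0

After press 3 at (2,1):
0 0 1 1 1
0 0 0 1 0
0 0 0 0 0

After press 4 at (0,3):
0 0 0 0 0
0 0 0 0 0
0 0 0 0 0

Lights still on: 0

Answer: yes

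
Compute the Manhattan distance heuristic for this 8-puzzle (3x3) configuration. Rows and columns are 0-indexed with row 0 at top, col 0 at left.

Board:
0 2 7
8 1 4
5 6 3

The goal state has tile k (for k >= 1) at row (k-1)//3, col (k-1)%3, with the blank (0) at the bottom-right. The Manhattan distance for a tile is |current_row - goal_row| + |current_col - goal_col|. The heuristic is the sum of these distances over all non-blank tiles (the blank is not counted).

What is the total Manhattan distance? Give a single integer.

Answer: 16

Derivation:
Tile 2: (0,1)->(0,1) = 0
Tile 7: (0,2)->(2,0) = 4
Tile 8: (1,0)->(2,1) = 2
Tile 1: (1,1)->(0,0) = 2
Tile 4: (1,2)->(1,0) = 2
Tile 5: (2,0)->(1,1) = 2
Tile 6: (2,1)->(1,2) = 2
Tile 3: (2,2)->(0,2) = 2
Sum: 0 + 4 + 2 + 2 + 2 + 2 + 2 + 2 = 16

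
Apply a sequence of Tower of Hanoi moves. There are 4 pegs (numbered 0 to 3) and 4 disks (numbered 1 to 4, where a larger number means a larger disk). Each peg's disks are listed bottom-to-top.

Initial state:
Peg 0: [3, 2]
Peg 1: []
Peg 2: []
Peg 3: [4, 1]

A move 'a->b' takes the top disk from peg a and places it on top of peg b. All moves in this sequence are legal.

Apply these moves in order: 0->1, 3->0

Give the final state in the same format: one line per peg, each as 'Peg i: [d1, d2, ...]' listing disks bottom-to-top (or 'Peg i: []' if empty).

After move 1 (0->1):
Peg 0: [3]
Peg 1: [2]
Peg 2: []
Peg 3: [4, 1]

After move 2 (3->0):
Peg 0: [3, 1]
Peg 1: [2]
Peg 2: []
Peg 3: [4]

Answer: Peg 0: [3, 1]
Peg 1: [2]
Peg 2: []
Peg 3: [4]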